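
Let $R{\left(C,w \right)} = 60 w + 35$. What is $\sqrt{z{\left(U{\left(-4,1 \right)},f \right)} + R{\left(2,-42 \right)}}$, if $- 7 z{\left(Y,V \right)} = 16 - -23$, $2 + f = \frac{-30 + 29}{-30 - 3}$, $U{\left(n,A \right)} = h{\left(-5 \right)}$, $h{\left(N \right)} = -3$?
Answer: $\frac{i \sqrt{122038}}{7} \approx 49.906 i$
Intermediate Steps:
$U{\left(n,A \right)} = -3$
$f = - \frac{65}{33}$ ($f = -2 + \frac{-30 + 29}{-30 - 3} = -2 - \frac{1}{-33} = -2 - - \frac{1}{33} = -2 + \frac{1}{33} = - \frac{65}{33} \approx -1.9697$)
$R{\left(C,w \right)} = 35 + 60 w$
$z{\left(Y,V \right)} = - \frac{39}{7}$ ($z{\left(Y,V \right)} = - \frac{16 - -23}{7} = - \frac{16 + 23}{7} = \left(- \frac{1}{7}\right) 39 = - \frac{39}{7}$)
$\sqrt{z{\left(U{\left(-4,1 \right)},f \right)} + R{\left(2,-42 \right)}} = \sqrt{- \frac{39}{7} + \left(35 + 60 \left(-42\right)\right)} = \sqrt{- \frac{39}{7} + \left(35 - 2520\right)} = \sqrt{- \frac{39}{7} - 2485} = \sqrt{- \frac{17434}{7}} = \frac{i \sqrt{122038}}{7}$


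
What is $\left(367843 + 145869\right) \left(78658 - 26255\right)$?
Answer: $26920049936$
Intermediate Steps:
$\left(367843 + 145869\right) \left(78658 - 26255\right) = 513712 \cdot 52403 = 26920049936$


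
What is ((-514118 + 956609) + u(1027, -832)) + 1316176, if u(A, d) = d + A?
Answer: 1758862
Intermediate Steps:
u(A, d) = A + d
((-514118 + 956609) + u(1027, -832)) + 1316176 = ((-514118 + 956609) + (1027 - 832)) + 1316176 = (442491 + 195) + 1316176 = 442686 + 1316176 = 1758862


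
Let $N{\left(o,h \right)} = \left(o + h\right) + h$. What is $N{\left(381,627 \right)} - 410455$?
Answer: $-408820$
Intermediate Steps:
$N{\left(o,h \right)} = o + 2 h$ ($N{\left(o,h \right)} = \left(h + o\right) + h = o + 2 h$)
$N{\left(381,627 \right)} - 410455 = \left(381 + 2 \cdot 627\right) - 410455 = \left(381 + 1254\right) - 410455 = 1635 - 410455 = -408820$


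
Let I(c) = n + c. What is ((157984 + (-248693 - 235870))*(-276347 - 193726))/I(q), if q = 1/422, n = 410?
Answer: 64783739452674/173021 ≈ 3.7443e+8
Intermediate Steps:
q = 1/422 ≈ 0.0023697
I(c) = 410 + c
((157984 + (-248693 - 235870))*(-276347 - 193726))/I(q) = ((157984 + (-248693 - 235870))*(-276347 - 193726))/(410 + 1/422) = ((157984 - 484563)*(-470073))/(173021/422) = -326579*(-470073)*(422/173021) = 153515970267*(422/173021) = 64783739452674/173021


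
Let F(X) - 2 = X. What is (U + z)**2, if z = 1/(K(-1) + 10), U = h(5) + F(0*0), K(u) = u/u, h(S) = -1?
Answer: 144/121 ≈ 1.1901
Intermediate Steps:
K(u) = 1
F(X) = 2 + X
U = 1 (U = -1 + (2 + 0*0) = -1 + (2 + 0) = -1 + 2 = 1)
z = 1/11 (z = 1/(1 + 10) = 1/11 ≈ 0.090909)
(U + z)**2 = (1 + 1/11)**2 = (12/11)**2 = 144/121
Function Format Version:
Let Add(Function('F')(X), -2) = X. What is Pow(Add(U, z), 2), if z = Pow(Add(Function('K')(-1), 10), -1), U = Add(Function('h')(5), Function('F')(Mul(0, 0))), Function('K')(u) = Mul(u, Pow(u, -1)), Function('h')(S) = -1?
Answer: Rational(144, 121) ≈ 1.1901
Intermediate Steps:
Function('K')(u) = 1
Function('F')(X) = Add(2, X)
U = 1 (U = Add(-1, Add(2, Mul(0, 0))) = Add(-1, Add(2, 0)) = Add(-1, 2) = 1)
z = Rational(1, 11) (z = Pow(Add(1, 10), -1) = Pow(11, -1) = Rational(1, 11) ≈ 0.090909)
Pow(Add(U, z), 2) = Pow(Add(1, Rational(1, 11)), 2) = Pow(Rational(12, 11), 2) = Rational(144, 121)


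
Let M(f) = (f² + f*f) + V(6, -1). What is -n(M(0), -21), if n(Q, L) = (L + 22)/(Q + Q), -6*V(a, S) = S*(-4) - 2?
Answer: 3/2 ≈ 1.5000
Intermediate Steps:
V(a, S) = ⅓ + 2*S/3 (V(a, S) = -(S*(-4) - 2)/6 = -(-4*S - 2)/6 = -(-2 - 4*S)/6 = ⅓ + 2*S/3)
M(f) = -⅓ + 2*f² (M(f) = (f² + f*f) + (⅓ + (⅔)*(-1)) = (f² + f²) + (⅓ - ⅔) = 2*f² - ⅓ = -⅓ + 2*f²)
n(Q, L) = (22 + L)/(2*Q) (n(Q, L) = (22 + L)/((2*Q)) = (22 + L)*(1/(2*Q)) = (22 + L)/(2*Q))
-n(M(0), -21) = -(22 - 21)/(2*(-⅓ + 2*0²)) = -1/(2*(-⅓ + 2*0)) = -1/(2*(-⅓ + 0)) = -1/(2*(-⅓)) = -(-3)/2 = -1*(-3/2) = 3/2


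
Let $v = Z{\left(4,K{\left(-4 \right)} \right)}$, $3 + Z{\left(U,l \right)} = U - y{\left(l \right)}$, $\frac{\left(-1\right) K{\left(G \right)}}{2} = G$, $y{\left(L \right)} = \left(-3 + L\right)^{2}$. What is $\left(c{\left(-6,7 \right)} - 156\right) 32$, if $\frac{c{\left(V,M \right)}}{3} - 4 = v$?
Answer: $-6912$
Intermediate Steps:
$K{\left(G \right)} = - 2 G$
$Z{\left(U,l \right)} = -3 + U - \left(-3 + l\right)^{2}$ ($Z{\left(U,l \right)} = -3 + \left(U - \left(-3 + l\right)^{2}\right) = -3 + U - \left(-3 + l\right)^{2}$)
$v = -24$ ($v = -3 + 4 - \left(-3 - -8\right)^{2} = -3 + 4 - \left(-3 + 8\right)^{2} = -3 + 4 - 5^{2} = -3 + 4 - 25 = -24$)
$c{\left(V,M \right)} = -60$ ($c{\left(V,M \right)} = 12 + 3 \left(-24\right) = 12 - 72 = -60$)
$\left(c{\left(-6,7 \right)} - 156\right) 32 = \left(-60 - 156\right) 32 = \left(-216\right) 32 = -6912$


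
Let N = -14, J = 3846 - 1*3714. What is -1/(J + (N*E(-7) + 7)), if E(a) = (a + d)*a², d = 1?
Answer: -1/4255 ≈ -0.00023502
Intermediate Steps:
J = 132 (J = 3846 - 3714 = 132)
E(a) = a²*(1 + a) (E(a) = (a + 1)*a² = (1 + a)*a² = a²*(1 + a))
-1/(J + (N*E(-7) + 7)) = -1/(132 + (-14*(-7)²*(1 - 7) + 7)) = -1/(132 + (-686*(-6) + 7)) = -1/(132 + (-14*(-294) + 7)) = -1/(132 + (4116 + 7)) = -1/(132 + 4123) = -1/4255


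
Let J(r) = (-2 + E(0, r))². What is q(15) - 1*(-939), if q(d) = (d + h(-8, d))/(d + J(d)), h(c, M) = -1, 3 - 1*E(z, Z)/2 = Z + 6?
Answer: 1370015/1459 ≈ 939.01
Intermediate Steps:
E(z, Z) = -6 - 2*Z (E(z, Z) = 6 - 2*(Z + 6) = 6 - 2*(6 + Z) = 6 + (-12 - 2*Z) = -6 - 2*Z)
J(r) = (-8 - 2*r)² (J(r) = (-2 + (-6 - 2*r))² = (-8 - 2*r)²)
q(d) = (-1 + d)/(d + 4*(4 + d)²) (q(d) = (d - 1)/(d + 4*(4 + d)²) = (-1 + d)/(d + 4*(4 + d)²))
q(15) - 1*(-939) = (-1 + 15)/(15 + 4*(4 + 15)²) - 1*(-939) = 14/(15 + 4*19²) + 939 = 14/(15 + 4*361) + 939 = 14/(15 + 1444) + 939 = 14/1459 + 939 = 1370015/1459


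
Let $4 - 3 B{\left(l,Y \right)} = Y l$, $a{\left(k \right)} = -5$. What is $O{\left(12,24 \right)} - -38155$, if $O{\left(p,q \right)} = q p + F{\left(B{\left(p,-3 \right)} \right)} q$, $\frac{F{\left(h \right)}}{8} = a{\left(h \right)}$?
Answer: $37483$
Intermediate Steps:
$B{\left(l,Y \right)} = \frac{4}{3} - \frac{Y l}{3}$
$F{\left(h \right)} = -40$ ($F{\left(h \right)} = 8 \left(-5\right) = -40$)
$O{\left(p,q \right)} = - 40 q + p q$ ($O{\left(p,q \right)} = q p - 40 q = p q - 40 q = - 40 q + p q$)
$O{\left(12,24 \right)} - -38155 = 24 \left(-40 + 12\right) - -38155 = 24 \left(-28\right) + 38155 = -672 + 38155 = 37483$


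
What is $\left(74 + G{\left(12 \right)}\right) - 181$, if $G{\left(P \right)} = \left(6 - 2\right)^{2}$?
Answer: $-91$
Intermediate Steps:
$G{\left(P \right)} = 16$ ($G{\left(P \right)} = 4^{2} = 16$)
$\left(74 + G{\left(12 \right)}\right) - 181 = \left(74 + 16\right) - 181 = 90 - 181 = -91$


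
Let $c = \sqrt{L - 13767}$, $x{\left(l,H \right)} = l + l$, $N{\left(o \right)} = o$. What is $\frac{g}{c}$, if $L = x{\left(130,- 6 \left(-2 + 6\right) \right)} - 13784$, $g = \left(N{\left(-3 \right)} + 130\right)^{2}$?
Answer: $- \frac{16129 i \sqrt{27291}}{27291} \approx - 97.633 i$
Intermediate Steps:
$g = 16129$ ($g = \left(-3 + 130\right)^{2} = 127^{2} = 16129$)
$x{\left(l,H \right)} = 2 l$
$L = -13524$ ($L = 2 \cdot 130 - 13784 = 260 - 13784 = -13524$)
$c = i \sqrt{27291}$ ($c = \sqrt{-13524 - 13767} = \sqrt{-27291} = i \sqrt{27291} \approx 165.2 i$)
$\frac{g}{c} = \frac{16129}{i \sqrt{27291}} = 16129 \left(- \frac{i \sqrt{27291}}{27291}\right) = - \frac{16129 i \sqrt{27291}}{27291}$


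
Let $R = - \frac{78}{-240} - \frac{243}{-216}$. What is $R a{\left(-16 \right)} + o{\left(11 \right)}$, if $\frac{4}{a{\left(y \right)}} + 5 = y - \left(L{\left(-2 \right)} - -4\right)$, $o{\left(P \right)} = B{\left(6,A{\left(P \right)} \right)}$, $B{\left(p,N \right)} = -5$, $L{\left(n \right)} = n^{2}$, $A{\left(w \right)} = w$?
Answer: $- \frac{26}{5} \approx -5.2$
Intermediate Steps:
$R = \frac{29}{20}$ ($R = \left(-78\right) \left(- \frac{1}{240}\right) - - \frac{9}{8} = \frac{13}{40} + \frac{9}{8} = \frac{29}{20} \approx 1.45$)
$o{\left(P \right)} = -5$
$a{\left(y \right)} = \frac{4}{-13 + y}$ ($a{\left(y \right)} = \frac{4}{-5 - \left(4 + 4 - y\right)} = \frac{4}{-5 + \left(y - \left(4 + 4\right)\right)} = \frac{4}{-5 + \left(y - 8\right)} = \frac{4}{-5 + \left(-8 + y\right)} = \frac{4}{-13 + y}$)
$R a{\left(-16 \right)} + o{\left(11 \right)} = \frac{29 \frac{4}{-13 - 16}}{20} - 5 = \frac{29 \frac{4}{-29}}{20} - 5 = \frac{29 \cdot 4 \left(- \frac{1}{29}\right)}{20} - 5 = \frac{29}{20} \left(- \frac{4}{29}\right) - 5 = - \frac{1}{5} - 5 = - \frac{26}{5}$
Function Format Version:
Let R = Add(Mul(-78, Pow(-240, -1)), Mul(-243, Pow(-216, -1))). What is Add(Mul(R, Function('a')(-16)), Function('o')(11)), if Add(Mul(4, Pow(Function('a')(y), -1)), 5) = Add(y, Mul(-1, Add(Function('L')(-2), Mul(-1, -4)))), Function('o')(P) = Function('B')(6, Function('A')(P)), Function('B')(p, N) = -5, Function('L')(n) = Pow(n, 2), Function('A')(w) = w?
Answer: Rational(-26, 5) ≈ -5.2000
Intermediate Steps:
R = Rational(29, 20) (R = Add(Mul(-78, Rational(-1, 240)), Mul(-243, Rational(-1, 216))) = Add(Rational(13, 40), Rational(9, 8)) = Rational(29, 20) ≈ 1.4500)
Function('o')(P) = -5
Function('a')(y) = Mul(4, Pow(Add(-13, y), -1)) (Function('a')(y) = Mul(4, Pow(Add(-5, Add(y, Mul(-1, Add(Pow(-2, 2), Mul(-1, -4))))), -1)) = Mul(4, Pow(Add(-5, Add(y, Mul(-1, Add(4, 4)))), -1)) = Mul(4, Pow(Add(-5, Add(y, Mul(-1, 8))), -1)) = Mul(4, Pow(Add(-5, Add(y, -8)), -1)) = Mul(4, Pow(Add(-5, Add(-8, y)), -1)) = Mul(4, Pow(Add(-13, y), -1)))
Add(Mul(R, Function('a')(-16)), Function('o')(11)) = Add(Mul(Rational(29, 20), Mul(4, Pow(Add(-13, -16), -1))), -5) = Add(Mul(Rational(29, 20), Mul(4, Pow(-29, -1))), -5) = Add(Mul(Rational(29, 20), Mul(4, Rational(-1, 29))), -5) = Add(Mul(Rational(29, 20), Rational(-4, 29)), -5) = Add(Rational(-1, 5), -5) = Rational(-26, 5)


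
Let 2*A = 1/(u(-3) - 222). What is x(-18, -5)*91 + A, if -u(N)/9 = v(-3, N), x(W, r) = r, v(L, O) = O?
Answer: -177451/390 ≈ -455.00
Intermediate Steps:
u(N) = -9*N
A = -1/390 (A = 1/(2*(-9*(-3) - 222)) = 1/(2*(27 - 222)) = (½)/(-195) = (½)*(-1/195) = -1/390 ≈ -0.0025641)
x(-18, -5)*91 + A = -5*91 - 1/390 = -455 - 1/390 = -177451/390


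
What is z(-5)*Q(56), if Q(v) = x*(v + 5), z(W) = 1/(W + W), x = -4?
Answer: 122/5 ≈ 24.400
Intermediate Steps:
z(W) = 1/(2*W)
Q(v) = -20 - 4*v (Q(v) = -4*(v + 5) = -4*(5 + v) = -20 - 4*v)
z(-5)*Q(56) = ((½)/(-5))*(-20 - 4*56) = ((½)*(-⅕))*(-20 - 224) = -⅒*(-244) = 122/5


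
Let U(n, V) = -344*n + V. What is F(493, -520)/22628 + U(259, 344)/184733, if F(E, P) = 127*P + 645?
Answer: -14088894791/4180138324 ≈ -3.3704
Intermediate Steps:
F(E, P) = 645 + 127*P
U(n, V) = V - 344*n
F(493, -520)/22628 + U(259, 344)/184733 = (645 + 127*(-520))/22628 + (344 - 344*259)/184733 = (645 - 66040)*(1/22628) + (344 - 89096)*(1/184733) = -65395*1/22628 - 88752*1/184733 = -65395/22628 - 88752/184733 = -14088894791/4180138324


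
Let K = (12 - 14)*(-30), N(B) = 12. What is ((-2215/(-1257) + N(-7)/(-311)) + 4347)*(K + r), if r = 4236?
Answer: 2434447900400/130309 ≈ 1.8682e+7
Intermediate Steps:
K = 60 (K = -2*(-30) = 60)
((-2215/(-1257) + N(-7)/(-311)) + 4347)*(K + r) = ((-2215/(-1257) + 12/(-311)) + 4347)*(60 + 4236) = ((-2215*(-1/1257) + 12*(-1/311)) + 4347)*4296 = ((2215/1257 - 12/311) + 4347)*4296 = (673781/390927 + 4347)*4296 = (1700033450/390927)*4296 = 2434447900400/130309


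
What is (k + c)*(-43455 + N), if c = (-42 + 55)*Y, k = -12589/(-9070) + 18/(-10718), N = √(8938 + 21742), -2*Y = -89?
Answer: -122482389132483/4860613 + 28186029026*√7670/24303065 ≈ -2.5097e+7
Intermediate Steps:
Y = 89/2 (Y = -½*(-89) = 89/2 ≈ 44.500)
N = 2*√7670 (N = √30680 = 2*√7670 ≈ 175.16)
k = 67382821/48606130 (k = -12589*(-1/9070) + 18*(-1/10718) = 12589/9070 - 9/5359 = 67382821/48606130 ≈ 1.3863)
c = 1157/2 (c = (-42 + 55)*(89/2) = 13*(89/2) = 1157/2 ≈ 578.50)
(k + c)*(-43455 + N) = (67382821/48606130 + 1157/2)*(-43455 + 2*√7670) = 14093014513*(-43455 + 2*√7670)/24303065 = -122482389132483/4860613 + 28186029026*√7670/24303065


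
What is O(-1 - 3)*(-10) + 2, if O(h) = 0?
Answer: 2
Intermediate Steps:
O(-1 - 3)*(-10) + 2 = 0*(-10) + 2 = 0 + 2 = 2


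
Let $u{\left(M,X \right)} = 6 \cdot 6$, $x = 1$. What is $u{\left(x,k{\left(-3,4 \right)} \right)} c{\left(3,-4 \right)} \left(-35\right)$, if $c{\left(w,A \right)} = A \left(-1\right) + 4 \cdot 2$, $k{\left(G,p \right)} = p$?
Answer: $-15120$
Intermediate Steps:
$u{\left(M,X \right)} = 36$
$c{\left(w,A \right)} = 8 - A$ ($c{\left(w,A \right)} = - A + 8 = 8 - A$)
$u{\left(x,k{\left(-3,4 \right)} \right)} c{\left(3,-4 \right)} \left(-35\right) = 36 \left(8 - -4\right) \left(-35\right) = 36 \left(8 + 4\right) \left(-35\right) = 36 \cdot 12 \left(-35\right) = 432 \left(-35\right) = -15120$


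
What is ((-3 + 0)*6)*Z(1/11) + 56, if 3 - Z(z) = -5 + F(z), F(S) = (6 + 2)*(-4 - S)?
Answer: -7448/11 ≈ -677.09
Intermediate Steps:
F(S) = -32 - 8*S (F(S) = 8*(-4 - S) = -32 - 8*S)
Z(z) = 40 + 8*z (Z(z) = 3 - (-5 + (-32 - 8*z)) = 3 - (-37 - 8*z) = 3 + (37 + 8*z) = 40 + 8*z)
((-3 + 0)*6)*Z(1/11) + 56 = ((-3 + 0)*6)*(40 + 8/11) + 56 = (-3*6)*(40 + 8*(1/11)) + 56 = -18*(40 + 8/11) + 56 = -18*448/11 + 56 = -8064/11 + 56 = -7448/11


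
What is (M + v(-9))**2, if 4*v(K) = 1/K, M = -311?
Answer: 125372809/1296 ≈ 96738.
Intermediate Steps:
v(K) = 1/(4*K)
(M + v(-9))**2 = (-311 + (1/4)/(-9))**2 = (-311 + (1/4)*(-1/9))**2 = (-311 - 1/36)**2 = (-11197/36)**2 = 125372809/1296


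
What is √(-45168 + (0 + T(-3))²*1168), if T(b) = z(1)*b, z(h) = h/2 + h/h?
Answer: 2*I*√5379 ≈ 146.68*I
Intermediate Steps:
z(h) = 1 + h/2 (z(h) = h*(½) + 1 = h/2 + 1 = 1 + h/2)
T(b) = 3*b/2 (T(b) = (1 + (½)*1)*b = (1 + ½)*b = 3*b/2)
√(-45168 + (0 + T(-3))²*1168) = √(-45168 + (0 + (3/2)*(-3))²*1168) = √(-45168 + (0 - 9/2)²*1168) = √(-45168 + (-9/2)²*1168) = √(-45168 + (81/4)*1168) = √(-45168 + 23652) = √(-21516) = 2*I*√5379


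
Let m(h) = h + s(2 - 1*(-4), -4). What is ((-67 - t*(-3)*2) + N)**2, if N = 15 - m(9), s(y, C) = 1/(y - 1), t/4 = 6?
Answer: 171396/25 ≈ 6855.8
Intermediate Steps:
t = 24 (t = 4*6 = 24)
s(y, C) = 1/(-1 + y)
m(h) = 1/5 + h (m(h) = h + 1/(-1 + (2 - 1*(-4))) = h + 1/(-1 + (2 + 4)) = h + 1/(-1 + 6) = h + 1/5 = 1/5 + h)
N = 29/5 (N = 15 - (1/5 + 9) = 15 - 1*46/5 = 15 - 46/5 = 29/5 ≈ 5.8000)
((-67 - t*(-3)*2) + N)**2 = ((-67 - 24*(-3)*2) + 29/5)**2 = ((-67 - (-72)*2) + 29/5)**2 = ((-67 - 1*(-144)) + 29/5)**2 = ((-67 + 144) + 29/5)**2 = (77 + 29/5)**2 = (414/5)**2 = 171396/25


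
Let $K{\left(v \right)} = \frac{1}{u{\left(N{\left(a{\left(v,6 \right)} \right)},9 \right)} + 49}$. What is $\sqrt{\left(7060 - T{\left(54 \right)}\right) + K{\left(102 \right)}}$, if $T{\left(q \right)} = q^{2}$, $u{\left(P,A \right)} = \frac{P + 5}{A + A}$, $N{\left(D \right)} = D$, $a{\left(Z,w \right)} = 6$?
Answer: $\frac{\sqrt{3304644730}}{893} \approx 64.374$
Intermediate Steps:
$u{\left(P,A \right)} = \frac{5 + P}{2 A}$
$K{\left(v \right)} = \frac{18}{893}$ ($K{\left(v \right)} = \frac{1}{\frac{5 + 6}{2 \cdot 9} + 49} = \frac{1}{\frac{1}{2} \cdot \frac{1}{9} \cdot 11 + 49} = \frac{1}{\frac{11}{18} + 49} = \frac{1}{\frac{893}{18}} = \frac{18}{893}$)
$\sqrt{\left(7060 - T{\left(54 \right)}\right) + K{\left(102 \right)}} = \sqrt{\left(7060 - 54^{2}\right) + \frac{18}{893}} = \sqrt{\left(7060 - 2916\right) + \frac{18}{893}} = \sqrt{4144 + \frac{18}{893}} = \sqrt{\frac{3700610}{893}} = \frac{\sqrt{3304644730}}{893}$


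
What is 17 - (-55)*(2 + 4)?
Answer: 347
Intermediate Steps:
17 - (-55)*(2 + 4) = 17 - (-55)*6 = 17 - 11*(-30) = 17 + 330 = 347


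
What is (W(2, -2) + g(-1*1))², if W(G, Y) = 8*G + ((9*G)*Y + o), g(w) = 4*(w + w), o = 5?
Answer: 529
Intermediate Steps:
g(w) = 8*w (g(w) = 4*(2*w) = 8*w)
W(G, Y) = 5 + 8*G + 9*G*Y (W(G, Y) = 8*G + ((9*G)*Y + 5) = 8*G + (9*G*Y + 5) = 8*G + (5 + 9*G*Y) = 5 + 8*G + 9*G*Y)
(W(2, -2) + g(-1*1))² = ((5 + 8*2 + 9*2*(-2)) + 8*(-1*1))² = ((5 + 16 - 36) + 8*(-1))² = (-15 - 8)² = (-23)² = 529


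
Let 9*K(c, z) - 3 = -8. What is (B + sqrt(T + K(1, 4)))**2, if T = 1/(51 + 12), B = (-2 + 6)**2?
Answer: (336 + I*sqrt(238))**2/441 ≈ 255.46 + 23.508*I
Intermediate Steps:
B = 16 (B = 4**2 = 16)
K(c, z) = -5/9 (K(c, z) = 1/3 + (1/9)*(-8) = 1/3 - 8/9 = -5/9)
T = 1/63 ≈ 0.015873
(B + sqrt(T + K(1, 4)))**2 = (16 + sqrt(1/63 - 5/9))**2 = (16 + sqrt(-34/63))**2 = (16 + I*sqrt(238)/21)**2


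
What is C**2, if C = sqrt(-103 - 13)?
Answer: -116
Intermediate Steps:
C = 2*I*sqrt(29) (C = sqrt(-116) = 2*I*sqrt(29) ≈ 10.77*I)
C**2 = (2*I*sqrt(29))**2 = -116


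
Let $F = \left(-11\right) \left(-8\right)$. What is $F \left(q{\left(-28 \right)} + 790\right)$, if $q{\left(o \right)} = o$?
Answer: $67056$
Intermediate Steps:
$F = 88$
$F \left(q{\left(-28 \right)} + 790\right) = 88 \left(-28 + 790\right) = 88 \cdot 762 = 67056$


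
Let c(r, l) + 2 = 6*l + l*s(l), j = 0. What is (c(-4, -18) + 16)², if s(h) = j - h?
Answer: 174724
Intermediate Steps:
s(h) = -h (s(h) = 0 - h = -h)
c(r, l) = -2 - l² + 6*l (c(r, l) = -2 + (6*l + l*(-l)) = -2 + (6*l - l²) = -2 + (-l² + 6*l) = -2 - l² + 6*l)
(c(-4, -18) + 16)² = ((-2 - 1*(-18)² + 6*(-18)) + 16)² = ((-2 - 1*324 - 108) + 16)² = ((-2 - 324 - 108) + 16)² = (-434 + 16)² = (-418)² = 174724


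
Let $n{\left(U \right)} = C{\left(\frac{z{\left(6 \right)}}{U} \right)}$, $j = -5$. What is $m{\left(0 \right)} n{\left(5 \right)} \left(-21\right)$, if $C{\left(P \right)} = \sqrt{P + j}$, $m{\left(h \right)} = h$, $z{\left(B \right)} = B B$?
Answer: $0$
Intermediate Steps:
$z{\left(B \right)} = B^{2}$
$C{\left(P \right)} = \sqrt{-5 + P}$ ($C{\left(P \right)} = \sqrt{P - 5} = \sqrt{-5 + P}$)
$n{\left(U \right)} = \sqrt{-5 + \frac{36}{U}}$ ($n{\left(U \right)} = \sqrt{-5 + \frac{6^{2}}{U}} = \sqrt{-5 + \frac{36}{U}}$)
$m{\left(0 \right)} n{\left(5 \right)} \left(-21\right) = 0 \sqrt{-5 + \frac{36}{5}} \left(-21\right) = 0 \sqrt{\frac{11}{5}} \left(-21\right) = 0 \frac{\sqrt{55}}{5} \left(-21\right) = 0 \left(-21\right) = 0$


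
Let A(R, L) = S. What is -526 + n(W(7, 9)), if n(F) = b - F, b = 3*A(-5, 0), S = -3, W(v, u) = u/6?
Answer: -1073/2 ≈ -536.50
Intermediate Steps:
W(v, u) = u/6 (W(v, u) = u*(⅙) = u/6)
A(R, L) = -3
b = -9 (b = 3*(-3) = -9)
n(F) = -9 - F
-526 + n(W(7, 9)) = -526 + (-9 - 9/6) = -526 + (-9 - 1*3/2) = -526 + (-9 - 3/2) = -526 - 21/2 = -1073/2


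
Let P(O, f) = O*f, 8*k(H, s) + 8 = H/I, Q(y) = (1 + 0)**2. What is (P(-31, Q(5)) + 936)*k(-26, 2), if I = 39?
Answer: -11765/12 ≈ -980.42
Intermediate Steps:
Q(y) = 1 (Q(y) = 1**2 = 1)
k(H, s) = -1 + H/312 (k(H, s) = -1 + (H/39)/8 = -1 + H/312)
(P(-31, Q(5)) + 936)*k(-26, 2) = (-31*1 + 936)*(-1 + (1/312)*(-26)) = (-31 + 936)*(-1 - 1/12) = 905*(-13/12) = -11765/12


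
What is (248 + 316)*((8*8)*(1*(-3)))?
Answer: -108288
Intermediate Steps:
(248 + 316)*((8*8)*(1*(-3))) = 564*(64*(-3)) = 564*(-192) = -108288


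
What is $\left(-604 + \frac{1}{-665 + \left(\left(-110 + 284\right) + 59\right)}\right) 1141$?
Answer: $- \frac{297719989}{432} \approx -6.8917 \cdot 10^{5}$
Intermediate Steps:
$\left(-604 + \frac{1}{-665 + \left(\left(-110 + 284\right) + 59\right)}\right) 1141 = \left(-604 + \frac{1}{-665 + \left(174 + 59\right)}\right) 1141 = \left(-604 + \frac{1}{-665 + 233}\right) 1141 = \left(-604 + \frac{1}{-432}\right) 1141 = \left(-604 - \frac{1}{432}\right) 1141 = \left(- \frac{260929}{432}\right) 1141 = - \frac{297719989}{432}$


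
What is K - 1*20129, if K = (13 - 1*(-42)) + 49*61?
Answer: -17085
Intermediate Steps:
K = 3044 (K = (13 + 42) + 2989 = 55 + 2989 = 3044)
K - 1*20129 = 3044 - 1*20129 = 3044 - 20129 = -17085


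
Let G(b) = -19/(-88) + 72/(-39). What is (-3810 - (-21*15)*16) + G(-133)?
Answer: 1405255/1144 ≈ 1228.4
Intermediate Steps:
G(b) = -1865/1144 (G(b) = -19*(-1/88) + 72*(-1/39) = 19/88 - 24/13 = -1865/1144)
(-3810 - (-21*15)*16) + G(-133) = (-3810 - (-21*15)*16) - 1865/1144 = (-3810 - (-315)*16) - 1865/1144 = (-3810 - 1*(-5040)) - 1865/1144 = (-3810 + 5040) - 1865/1144 = 1230 - 1865/1144 = 1405255/1144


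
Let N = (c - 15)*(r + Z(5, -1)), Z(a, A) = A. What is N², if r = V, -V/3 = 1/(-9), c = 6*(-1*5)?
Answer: 900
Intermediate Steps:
c = -30 (c = 6*(-5) = -30)
V = ⅓ (V = -3/(-9) = -3*(-⅑) = ⅓ ≈ 0.33333)
r = ⅓ ≈ 0.33333
N = 30 (N = (-30 - 15)*(⅓ - 1) = -45*(-⅔) = 30)
N² = 30² = 900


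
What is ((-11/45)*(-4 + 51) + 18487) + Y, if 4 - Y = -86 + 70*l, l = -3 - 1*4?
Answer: 857498/45 ≈ 19056.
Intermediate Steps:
l = -7 (l = -3 - 4 = -7)
Y = 580 (Y = 4 - (-86 + 70*(-7)) = 4 - (-86 - 490) = 4 - 1*(-576) = 4 + 576 = 580)
((-11/45)*(-4 + 51) + 18487) + Y = ((-11/45)*(-4 + 51) + 18487) + 580 = (-11*1/45*47 + 18487) + 580 = (-11/45*47 + 18487) + 580 = (-517/45 + 18487) + 580 = 831398/45 + 580 = 857498/45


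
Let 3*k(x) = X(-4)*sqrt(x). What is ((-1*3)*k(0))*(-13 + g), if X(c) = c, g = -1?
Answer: 0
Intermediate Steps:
k(x) = -4*sqrt(x)/3 (k(x) = (-4*sqrt(x))/3 = -4*sqrt(x)/3)
((-1*3)*k(0))*(-13 + g) = ((-1*3)*(-4*sqrt(0)/3))*(-13 - 1) = -(-4)*0*(-14) = -3*0*(-14) = 0*(-14) = 0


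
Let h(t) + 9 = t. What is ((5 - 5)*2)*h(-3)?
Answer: 0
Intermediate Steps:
h(t) = -9 + t
((5 - 5)*2)*h(-3) = ((5 - 5)*2)*(-9 - 3) = (0*2)*(-12) = 0*(-12) = 0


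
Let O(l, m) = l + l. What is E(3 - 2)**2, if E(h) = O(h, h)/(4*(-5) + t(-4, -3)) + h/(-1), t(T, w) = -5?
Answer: 729/625 ≈ 1.1664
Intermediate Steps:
O(l, m) = 2*l
E(h) = -27*h/25 (E(h) = (2*h)/(4*(-5) - 5) + h/(-1) = (2*h)/(-20 - 5) + h*(-1) = (2*h)/(-25) - h = (2*h)*(-1/25) - h = -2*h/25 - h = -27*h/25)
E(3 - 2)**2 = (-27*(3 - 2)/25)**2 = (-27/25*1)**2 = (-27/25)**2 = 729/625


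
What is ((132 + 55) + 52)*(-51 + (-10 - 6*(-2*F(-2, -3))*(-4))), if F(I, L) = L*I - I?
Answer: -106355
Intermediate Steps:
F(I, L) = -I + I*L (F(I, L) = I*L - I = -I + I*L)
((132 + 55) + 52)*(-51 + (-10 - 6*(-2*F(-2, -3))*(-4))) = ((132 + 55) + 52)*(-51 + (-10 - 6*(-(-4)*(-1 - 3))*(-4))) = (187 + 52)*(-51 + (-10 - 6*(-(-4)*(-4))*(-4))) = 239*(-51 + (-10 - 6*(-2*8)*(-4))) = 239*(-51 + (-10 - (-96)*(-4))) = 239*(-51 + (-10 - 6*64)) = 239*(-51 + (-10 - 384)) = 239*(-51 - 394) = 239*(-445) = -106355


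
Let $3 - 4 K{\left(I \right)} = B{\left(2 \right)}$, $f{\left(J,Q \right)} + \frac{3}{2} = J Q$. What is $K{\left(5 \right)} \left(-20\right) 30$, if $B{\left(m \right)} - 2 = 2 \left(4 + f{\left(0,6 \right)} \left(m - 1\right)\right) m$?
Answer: $1350$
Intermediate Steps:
$f{\left(J,Q \right)} = - \frac{3}{2} + J Q$
$B{\left(m \right)} = 2 + m \left(11 - 3 m\right)$ ($B{\left(m \right)} = 2 + 2 \left(4 + \left(- \frac{3}{2} + 0 \cdot 6\right) \left(m - 1\right)\right) m = 2 + 2 \left(4 + \left(- \frac{3}{2} + 0\right) \left(-1 + m\right)\right) m = 2 + 2 \left(4 - \frac{3 \left(-1 + m\right)}{2}\right) m = 2 + 2 \left(4 - \left(- \frac{3}{2} + \frac{3 m}{2}\right)\right) m = 2 + 2 \left(\frac{11}{2} - \frac{3 m}{2}\right) m = 2 + \left(11 - 3 m\right) m = 2 + m \left(11 - 3 m\right)$)
$K{\left(I \right)} = - \frac{9}{4}$ ($K{\left(I \right)} = \frac{3}{4} - \frac{2 - 3 \cdot 2^{2} + 11 \cdot 2}{4} = \frac{3}{4} - \frac{2 - 12 + 22}{4} = \frac{3}{4} - 3 = - \frac{9}{4}$)
$K{\left(5 \right)} \left(-20\right) 30 = \left(- \frac{9}{4}\right) \left(-20\right) 30 = 45 \cdot 30 = 1350$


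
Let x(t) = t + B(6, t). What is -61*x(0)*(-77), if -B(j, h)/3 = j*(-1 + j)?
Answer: -422730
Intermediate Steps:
B(j, h) = -3*j*(-1 + j)
x(t) = -90 + t (x(t) = t + 3*6*(1 - 1*6) = t + 3*6*(1 - 6) = t + 3*6*(-5) = t - 90 = -90 + t)
-61*x(0)*(-77) = -61*(-90 + 0)*(-77) = -61*(-90)*(-77) = 5490*(-77) = -422730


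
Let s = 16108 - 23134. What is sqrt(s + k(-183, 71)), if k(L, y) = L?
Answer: 9*I*sqrt(89) ≈ 84.906*I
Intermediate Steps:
s = -7026
sqrt(s + k(-183, 71)) = sqrt(-7026 - 183) = sqrt(-7209) = 9*I*sqrt(89)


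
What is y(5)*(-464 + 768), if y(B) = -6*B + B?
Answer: -7600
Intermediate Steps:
y(B) = -5*B
y(5)*(-464 + 768) = (-5*5)*(-464 + 768) = -25*304 = -7600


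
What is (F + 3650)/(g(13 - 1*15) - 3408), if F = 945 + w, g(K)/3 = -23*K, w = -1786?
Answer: -2809/3270 ≈ -0.85902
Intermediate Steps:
g(K) = -69*K (g(K) = 3*(-23*K) = -69*K)
F = -841 (F = 945 - 1786 = -841)
(F + 3650)/(g(13 - 1*15) - 3408) = (-841 + 3650)/(-69*(13 - 1*15) - 3408) = 2809/(-69*(13 - 15) - 3408) = 2809/(-69*(-2) - 3408) = 2809/(138 - 3408) = 2809/(-3270) = 2809*(-1/3270) = -2809/3270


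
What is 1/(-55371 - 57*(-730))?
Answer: -1/13761 ≈ -7.2669e-5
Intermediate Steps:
1/(-55371 - 57*(-730)) = 1/(-55371 + 41610) = 1/(-13761) = -1/13761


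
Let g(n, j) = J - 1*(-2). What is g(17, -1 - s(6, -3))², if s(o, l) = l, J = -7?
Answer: 25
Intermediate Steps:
g(n, j) = -5 (g(n, j) = -7 - 1*(-2) = -7 + 2 = -5)
g(17, -1 - s(6, -3))² = (-5)² = 25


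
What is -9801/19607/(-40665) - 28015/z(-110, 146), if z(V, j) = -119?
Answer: 1063661108864/4518139045 ≈ 235.42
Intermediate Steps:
-9801/19607/(-40665) - 28015/z(-110, 146) = -9801/19607/(-40665) - 28015/(-119) = -9801*1/19607*(-1/40665) - 28015*(-1/119) = -9801/19607*(-1/40665) + 28015/119 = 3267/265772885 + 28015/119 = 1063661108864/4518139045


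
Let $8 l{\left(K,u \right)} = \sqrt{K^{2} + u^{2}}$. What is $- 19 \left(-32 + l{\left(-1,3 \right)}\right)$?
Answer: $608 - \frac{19 \sqrt{10}}{8} \approx 600.49$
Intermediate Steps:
$l{\left(K,u \right)} = \frac{\sqrt{K^{2} + u^{2}}}{8}$
$- 19 \left(-32 + l{\left(-1,3 \right)}\right) = - 19 \left(-32 + \frac{\sqrt{\left(-1\right)^{2} + 3^{2}}}{8}\right) = - 19 \left(-32 + \frac{\sqrt{1 + 9}}{8}\right) = - 19 \left(-32 + \frac{\sqrt{10}}{8}\right) = 608 - \frac{19 \sqrt{10}}{8}$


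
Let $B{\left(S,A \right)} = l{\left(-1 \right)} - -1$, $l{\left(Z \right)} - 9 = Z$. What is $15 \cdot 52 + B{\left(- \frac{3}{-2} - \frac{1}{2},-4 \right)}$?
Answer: $789$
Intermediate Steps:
$l{\left(Z \right)} = 9 + Z$
$B{\left(S,A \right)} = 9$ ($B{\left(S,A \right)} = \left(9 - 1\right) - -1 = 8 + 1 = 9$)
$15 \cdot 52 + B{\left(- \frac{3}{-2} - \frac{1}{2},-4 \right)} = 15 \cdot 52 + 9 = 780 + 9 = 789$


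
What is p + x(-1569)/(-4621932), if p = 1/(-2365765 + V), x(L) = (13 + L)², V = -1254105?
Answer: -2191050548563/4182698247210 ≈ -0.52384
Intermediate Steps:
p = -1/3619870 (p = 1/(-2365765 - 1254105) = 1/(-3619870) = -1/3619870 ≈ -2.7625e-7)
p + x(-1569)/(-4621932) = -1/3619870 + (13 - 1569)²/(-4621932) = -1/3619870 + (-1556)²*(-1/4621932) = -1/3619870 + 2421136*(-1/4621932) = -1/3619870 - 605284/1155483 = -2191050548563/4182698247210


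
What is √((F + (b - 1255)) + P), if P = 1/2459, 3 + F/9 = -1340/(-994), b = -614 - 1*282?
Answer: I*√3234905351736121/1222123 ≈ 46.539*I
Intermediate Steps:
b = -896 (b = -614 - 282 = -896)
F = -7389/497 (F = -27 + 9*(-1340/(-994)) = -27 + 9*(-1340*(-1/994)) = -27 + 9*(670/497) = -27 + 6030/497 = -7389/497 ≈ -14.867)
P = 1/2459 ≈ 0.00040667
√((F + (b - 1255)) + P) = √((-7389/497 + (-896 - 1255)) + 1/2459) = √((-7389/497 - 2151) + 1/2459) = √(-1076436/497 + 1/2459) = √(-2646955627/1222123) = I*√3234905351736121/1222123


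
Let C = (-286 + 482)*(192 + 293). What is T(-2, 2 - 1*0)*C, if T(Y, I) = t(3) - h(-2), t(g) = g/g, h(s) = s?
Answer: 285180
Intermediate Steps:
C = 95060 (C = 196*485 = 95060)
t(g) = 1
T(Y, I) = 3 (T(Y, I) = 1 - 1*(-2) = 1 + 2 = 3)
T(-2, 2 - 1*0)*C = 3*95060 = 285180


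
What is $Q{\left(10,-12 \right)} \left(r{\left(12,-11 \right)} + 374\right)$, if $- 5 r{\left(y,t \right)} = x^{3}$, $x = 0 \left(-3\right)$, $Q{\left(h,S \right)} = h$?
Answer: $3740$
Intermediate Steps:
$x = 0$
$r{\left(y,t \right)} = 0$ ($r{\left(y,t \right)} = - \frac{0^{3}}{5} = \left(- \frac{1}{5}\right) 0 = 0$)
$Q{\left(10,-12 \right)} \left(r{\left(12,-11 \right)} + 374\right) = 10 \left(0 + 374\right) = 10 \cdot 374 = 3740$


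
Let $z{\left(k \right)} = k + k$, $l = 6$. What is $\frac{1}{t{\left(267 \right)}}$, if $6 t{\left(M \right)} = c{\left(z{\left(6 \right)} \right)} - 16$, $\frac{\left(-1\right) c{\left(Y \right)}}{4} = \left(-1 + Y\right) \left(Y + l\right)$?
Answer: $- \frac{3}{404} \approx -0.0074257$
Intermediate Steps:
$z{\left(k \right)} = 2 k$
$c{\left(Y \right)} = - 4 \left(-1 + Y\right) \left(6 + Y\right)$ ($c{\left(Y \right)} = - 4 \left(-1 + Y\right) \left(Y + 6\right) = - 4 \left(-1 + Y\right) \left(6 + Y\right)$)
$t{\left(M \right)} = - \frac{404}{3}$ ($t{\left(M \right)} = \frac{\left(24 - 20 \cdot 2 \cdot 6 - 4 \left(2 \cdot 6\right)^{2}\right) - 16}{6} = \frac{\left(24 - 240 - 4 \cdot 12^{2}\right) - 16}{6} = \frac{\left(24 - 240 - 576\right) - 16}{6} = \frac{-792 - 16}{6} = \frac{1}{6} \left(-808\right) = - \frac{404}{3}$)
$\frac{1}{t{\left(267 \right)}} = \frac{1}{- \frac{404}{3}} = - \frac{3}{404}$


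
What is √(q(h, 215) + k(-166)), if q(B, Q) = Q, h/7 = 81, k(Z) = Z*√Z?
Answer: √(215 - 166*I*√166) ≈ 34.384 - 31.101*I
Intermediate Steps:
k(Z) = Z^(3/2)
h = 567 (h = 7*81 = 567)
√(q(h, 215) + k(-166)) = √(215 + (-166)^(3/2)) = √(215 - 166*I*√166)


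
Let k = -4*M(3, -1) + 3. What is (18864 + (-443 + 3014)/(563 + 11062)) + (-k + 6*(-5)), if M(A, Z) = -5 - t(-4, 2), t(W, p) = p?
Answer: 72862482/3875 ≈ 18803.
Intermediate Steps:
M(A, Z) = -7 (M(A, Z) = -5 - 1*2 = -5 - 2 = -7)
k = 31 (k = -4*(-7) + 3 = 28 + 3 = 31)
(18864 + (-443 + 3014)/(563 + 11062)) + (-k + 6*(-5)) = (18864 + (-443 + 3014)/(563 + 11062)) + (-1*31 + 6*(-5)) = (18864 + 2571/11625) + (-31 - 30) = (18864 + 2571*(1/11625)) - 61 = (18864 + 857/3875) - 61 = 73098857/3875 - 61 = 72862482/3875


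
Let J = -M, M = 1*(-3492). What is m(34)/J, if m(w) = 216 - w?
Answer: 91/1746 ≈ 0.052119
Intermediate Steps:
M = -3492
J = 3492 (J = -1*(-3492) = 3492)
m(34)/J = (216 - 1*34)/3492 = (216 - 34)*(1/3492) = 182*(1/3492) = 91/1746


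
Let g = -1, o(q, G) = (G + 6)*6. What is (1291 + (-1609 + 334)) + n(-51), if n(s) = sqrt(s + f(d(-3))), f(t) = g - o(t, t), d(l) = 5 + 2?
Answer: 16 + I*sqrt(130) ≈ 16.0 + 11.402*I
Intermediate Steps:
o(q, G) = 36 + 6*G (o(q, G) = (6 + G)*6 = 36 + 6*G)
d(l) = 7
f(t) = -37 - 6*t (f(t) = -1 - (36 + 6*t) = -1 + (-36 - 6*t) = -37 - 6*t)
n(s) = sqrt(-79 + s) (n(s) = sqrt(s + (-37 - 6*7)) = sqrt(s + (-37 - 42)) = sqrt(s - 79) = sqrt(-79 + s))
(1291 + (-1609 + 334)) + n(-51) = (1291 + (-1609 + 334)) + sqrt(-79 - 51) = (1291 - 1275) + sqrt(-130) = 16 + I*sqrt(130)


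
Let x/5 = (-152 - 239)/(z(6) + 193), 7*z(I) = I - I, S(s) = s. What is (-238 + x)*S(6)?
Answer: -287334/193 ≈ -1488.8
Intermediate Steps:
z(I) = 0 (z(I) = (I - I)/7 = (1/7)*0 = 0)
x = -1955/193 (x = 5*((-152 - 239)/(0 + 193)) = 5*(-391/193) = -1955/193 ≈ -10.130)
(-238 + x)*S(6) = (-238 - 1955/193)*6 = -47889/193*6 = -287334/193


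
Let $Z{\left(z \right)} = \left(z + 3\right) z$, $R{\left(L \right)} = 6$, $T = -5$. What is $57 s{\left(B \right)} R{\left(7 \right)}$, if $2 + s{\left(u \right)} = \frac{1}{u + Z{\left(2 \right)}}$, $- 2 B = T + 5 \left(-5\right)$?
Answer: $- \frac{16758}{25} \approx -670.32$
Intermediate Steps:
$Z{\left(z \right)} = z \left(3 + z\right)$ ($Z{\left(z \right)} = \left(3 + z\right) z = z \left(3 + z\right)$)
$B = 15$ ($B = - \frac{-5 + 5 \left(-5\right)}{2} = - \frac{-5 - 25}{2} = \left(- \frac{1}{2}\right) \left(-30\right) = 15$)
$s{\left(u \right)} = -2 + \frac{1}{10 + u}$ ($s{\left(u \right)} = -2 + \frac{1}{u + 2 \left(3 + 2\right)} = -2 + \frac{1}{u + 2 \cdot 5} = -2 + \frac{1}{u + 10} = -2 + \frac{1}{10 + u}$)
$57 s{\left(B \right)} R{\left(7 \right)} = 57 \frac{-19 - 30}{10 + 15} \cdot 6 = 57 \frac{-19 - 30}{25} \cdot 6 = 57 \cdot \frac{1}{25} \left(-49\right) 6 = 57 \left(- \frac{49}{25}\right) 6 = \left(- \frac{2793}{25}\right) 6 = - \frac{16758}{25}$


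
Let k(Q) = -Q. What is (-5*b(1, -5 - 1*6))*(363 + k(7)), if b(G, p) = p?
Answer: 19580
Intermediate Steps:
(-5*b(1, -5 - 1*6))*(363 + k(7)) = (-5*(-5 - 1*6))*(363 - 1*7) = (-5*(-5 - 6))*(363 - 7) = -5*(-11)*356 = 55*356 = 19580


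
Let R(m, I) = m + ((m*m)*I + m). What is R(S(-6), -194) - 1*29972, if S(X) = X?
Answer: -36968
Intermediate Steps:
R(m, I) = 2*m + I*m² (R(m, I) = m + (m²*I + m) = m + (I*m² + m) = m + (m + I*m²) = 2*m + I*m²)
R(S(-6), -194) - 1*29972 = -6*(2 - 194*(-6)) - 1*29972 = -6*(2 + 1164) - 29972 = -6*1166 - 29972 = -6996 - 29972 = -36968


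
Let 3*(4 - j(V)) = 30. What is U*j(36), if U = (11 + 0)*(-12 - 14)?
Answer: 1716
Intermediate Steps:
U = -286 (U = 11*(-26) = -286)
j(V) = -6 (j(V) = 4 - ⅓*30 = 4 - 10 = -6)
U*j(36) = -286*(-6) = 1716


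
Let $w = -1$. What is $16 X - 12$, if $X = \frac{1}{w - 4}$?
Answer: $- \frac{76}{5} \approx -15.2$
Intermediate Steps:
$X = - \frac{1}{5}$ ($X = \frac{1}{-1 - 4} = \frac{1}{-5} = - \frac{1}{5} \approx -0.2$)
$16 X - 12 = 16 \left(- \frac{1}{5}\right) - 12 = - \frac{16}{5} - 12 = - \frac{76}{5}$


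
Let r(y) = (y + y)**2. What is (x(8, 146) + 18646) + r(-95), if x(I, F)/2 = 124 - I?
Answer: 54978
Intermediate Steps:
x(I, F) = 248 - 2*I (x(I, F) = 2*(124 - I) = 248 - 2*I)
r(y) = 4*y**2 (r(y) = (2*y)**2 = 4*y**2)
(x(8, 146) + 18646) + r(-95) = ((248 - 2*8) + 18646) + 4*(-95)**2 = ((248 - 16) + 18646) + 4*9025 = (232 + 18646) + 36100 = 18878 + 36100 = 54978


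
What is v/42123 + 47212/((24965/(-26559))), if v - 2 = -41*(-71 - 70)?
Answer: -52818033094889/1051600695 ≈ -50226.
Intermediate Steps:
v = 5783 (v = 2 - 41*(-71 - 70) = 2 - 41*(-141) = 2 + 5781 = 5783)
v/42123 + 47212/((24965/(-26559))) = 5783/42123 + 47212/((24965/(-26559))) = 5783*(1/42123) + 47212/((24965*(-1/26559))) = 5783/42123 + 47212/(-24965/26559) = 5783/42123 + 47212*(-26559/24965) = 5783/42123 - 1253903508/24965 = -52818033094889/1051600695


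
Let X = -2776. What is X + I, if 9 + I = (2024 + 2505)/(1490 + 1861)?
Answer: -9328006/3351 ≈ -2783.6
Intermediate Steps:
I = -25630/3351 (I = -9 + (2024 + 2505)/(1490 + 1861) = -9 + 4529/3351 = -25630/3351 ≈ -7.6485)
X + I = -2776 - 25630/3351 = -9328006/3351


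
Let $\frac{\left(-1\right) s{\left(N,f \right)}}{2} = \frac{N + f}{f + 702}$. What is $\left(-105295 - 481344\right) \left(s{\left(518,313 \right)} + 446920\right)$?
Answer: $- \frac{266112437414182}{1015} \approx -2.6218 \cdot 10^{11}$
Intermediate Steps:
$s{\left(N,f \right)} = - \frac{2 \left(N + f\right)}{702 + f}$ ($s{\left(N,f \right)} = - 2 \frac{N + f}{f + 702} = - 2 \frac{N + f}{702 + f} = - \frac{2 \left(N + f\right)}{702 + f}$)
$\left(-105295 - 481344\right) \left(s{\left(518,313 \right)} + 446920\right) = \left(-105295 - 481344\right) \left(\frac{2 \left(\left(-1\right) 518 - 313\right)}{702 + 313} + 446920\right) = - 586639 \left(\frac{2 \left(-518 - 313\right)}{1015} + 446920\right) = - 586639 \left(2 \cdot \frac{1}{1015} \left(-831\right) + 446920\right) = - 586639 \left(- \frac{1662}{1015} + 446920\right) = \left(-586639\right) \frac{453622138}{1015} = - \frac{266112437414182}{1015}$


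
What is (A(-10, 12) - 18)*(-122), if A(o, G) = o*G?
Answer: 16836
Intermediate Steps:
A(o, G) = G*o
(A(-10, 12) - 18)*(-122) = (12*(-10) - 18)*(-122) = (-120 - 18)*(-122) = -138*(-122) = 16836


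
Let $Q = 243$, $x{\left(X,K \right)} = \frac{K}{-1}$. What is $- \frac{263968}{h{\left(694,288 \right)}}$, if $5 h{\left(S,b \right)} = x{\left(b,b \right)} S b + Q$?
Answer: $\frac{1319840}{57562893} \approx 0.022929$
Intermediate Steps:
$x{\left(X,K \right)} = - K$ ($x{\left(X,K \right)} = K \left(-1\right) = - K$)
$h{\left(S,b \right)} = \frac{243}{5} - \frac{S b^{2}}{5}$ ($h{\left(S,b \right)} = \frac{- b S b + 243}{5} = \frac{- S b b + 243}{5} = \frac{- S b^{2} + 243}{5} = \frac{243 - S b^{2}}{5} = \frac{243}{5} - \frac{S b^{2}}{5}$)
$- \frac{263968}{h{\left(694,288 \right)}} = - \frac{263968}{\frac{243}{5} - \frac{694 \cdot 288^{2}}{5}} = - \frac{263968}{\frac{243}{5} - \frac{694}{5} \cdot 82944} = - \frac{263968}{\frac{243}{5} - \frac{57563136}{5}} = - \frac{263968}{- \frac{57562893}{5}} = \left(-263968\right) \left(- \frac{5}{57562893}\right) = \frac{1319840}{57562893}$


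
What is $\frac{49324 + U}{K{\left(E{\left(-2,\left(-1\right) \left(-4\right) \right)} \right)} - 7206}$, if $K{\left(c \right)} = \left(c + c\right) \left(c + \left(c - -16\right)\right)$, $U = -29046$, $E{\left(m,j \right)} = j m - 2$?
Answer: $- \frac{10139}{3563} \approx -2.8456$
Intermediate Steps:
$E{\left(m,j \right)} = -2 + j m$
$K{\left(c \right)} = 2 c \left(16 + 2 c\right)$ ($K{\left(c \right)} = 2 c \left(c + \left(c + 16\right)\right) = 2 c \left(c + \left(16 + c\right)\right) = 2 c \left(16 + 2 c\right)$)
$\frac{49324 + U}{K{\left(E{\left(-2,\left(-1\right) \left(-4\right) \right)} \right)} - 7206} = \frac{49324 - 29046}{4 \left(-2 + \left(-1\right) \left(-4\right) \left(-2\right)\right) \left(8 + \left(-2 + \left(-1\right) \left(-4\right) \left(-2\right)\right)\right) - 7206} = \frac{20278}{4 \left(-2 + 4 \left(-2\right)\right) \left(8 + \left(-2 + 4 \left(-2\right)\right)\right) - 7206} = \frac{20278}{4 \left(-2 - 8\right) \left(8 - 10\right) - 7206} = \frac{20278}{4 \left(-10\right) \left(8 - 10\right) - 7206} = \frac{20278}{4 \left(-10\right) \left(-2\right) - 7206} = \frac{20278}{80 - 7206} = \frac{20278}{-7126} = 20278 \left(- \frac{1}{7126}\right) = - \frac{10139}{3563}$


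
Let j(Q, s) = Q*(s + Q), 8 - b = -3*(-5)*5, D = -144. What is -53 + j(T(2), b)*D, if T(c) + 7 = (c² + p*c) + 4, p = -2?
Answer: -30293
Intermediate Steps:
b = -67 (b = 8 - (-3*(-5))*5 = 8 - 15*5 = 8 - 1*75 = 8 - 75 = -67)
T(c) = -3 + c² - 2*c (T(c) = -7 + ((c² - 2*c) + 4) = -7 + (4 + c² - 2*c) = -3 + c² - 2*c)
j(Q, s) = Q*(Q + s)
-53 + j(T(2), b)*D = -53 + ((-3 + 2² - 2*2)*((-3 + 2² - 2*2) - 67))*(-144) = -53 + ((-3 + 4 - 4)*((-3 + 4 - 4) - 67))*(-144) = -53 - 3*(-3 - 67)*(-144) = -53 - 3*(-70)*(-144) = -53 + 210*(-144) = -53 - 30240 = -30293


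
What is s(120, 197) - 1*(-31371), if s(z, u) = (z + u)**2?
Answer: 131860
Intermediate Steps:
s(z, u) = (u + z)**2
s(120, 197) - 1*(-31371) = (197 + 120)**2 - 1*(-31371) = 317**2 + 31371 = 100489 + 31371 = 131860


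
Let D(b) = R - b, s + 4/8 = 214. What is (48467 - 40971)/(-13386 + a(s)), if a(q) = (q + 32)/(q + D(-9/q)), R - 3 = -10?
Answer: -1322196952/2360906725 ≈ -0.56004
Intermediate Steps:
s = 427/2 (s = -½ + 214 = 427/2 ≈ 213.50)
R = -7 (R = 3 - 10 = -7)
D(b) = -7 - b
a(q) = (32 + q)/(-7 + q + 9/q) (a(q) = (q + 32)/(q + (-7 - (-9)/q)) = (32 + q)/(q + (-7 + 9/q)) = (32 + q)/(-7 + q + 9/q))
(48467 - 40971)/(-13386 + a(s)) = (48467 - 40971)/(-13386 + 427*(32 + 427/2)/(2*(9 + 427*(-7 + 427/2)/2))) = 7496/(-13386 + (427/2)*(491/2)/(9 + (427/2)*(413/2))) = 7496/(-13386 + (427/2)*(491/2)/(9 + 176351/4)) = 7496/(-13386 + (427/2)*(491/2)/(176387/4)) = 7496/(-13386 + (427/2)*(4/176387)*(491/2)) = 7496/(-13386 + 209657/176387) = 7496/(-2360906725/176387) = 7496*(-176387/2360906725) = -1322196952/2360906725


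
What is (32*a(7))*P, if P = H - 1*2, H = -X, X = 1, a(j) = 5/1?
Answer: -480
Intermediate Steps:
a(j) = 5 (a(j) = 5*1 = 5)
H = -1 (H = -1*1 = -1)
P = -3 (P = -1 - 1*2 = -1 - 2 = -3)
(32*a(7))*P = (32*5)*(-3) = 160*(-3) = -480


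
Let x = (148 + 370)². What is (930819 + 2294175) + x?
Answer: 3493318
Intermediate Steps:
x = 268324 (x = 518² = 268324)
(930819 + 2294175) + x = (930819 + 2294175) + 268324 = 3224994 + 268324 = 3493318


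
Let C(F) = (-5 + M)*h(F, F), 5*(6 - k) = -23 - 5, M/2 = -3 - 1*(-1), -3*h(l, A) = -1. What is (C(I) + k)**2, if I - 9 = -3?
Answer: 1849/25 ≈ 73.960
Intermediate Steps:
I = 6 (I = 9 - 3 = 6)
h(l, A) = 1/3 (h(l, A) = -1/3*(-1) = 1/3)
M = -4 (M = 2*(-3 - 1*(-1)) = 2*(-3 + 1) = 2*(-2) = -4)
k = 58/5 (k = 6 - (-23 - 5)/5 = 6 - 1/5*(-28) = 6 + 28/5 = 58/5 ≈ 11.600)
C(F) = -3 (C(F) = (-5 - 4)*(1/3) = -9*1/3 = -3)
(C(I) + k)**2 = (-3 + 58/5)**2 = (43/5)**2 = 1849/25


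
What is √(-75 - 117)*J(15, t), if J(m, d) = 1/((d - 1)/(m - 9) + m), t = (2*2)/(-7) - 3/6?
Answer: 672*I*√3/1231 ≈ 0.94552*I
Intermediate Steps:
t = -15/14 (t = 4*(-⅐) - 3*⅙ = -4/7 - ½ = -15/14 ≈ -1.0714)
J(m, d) = 1/(m + (-1 + d)/(-9 + m)) (J(m, d) = 1/((-1 + d)/(-9 + m) + m) = 1/(m + (-1 + d)/(-9 + m)))
√(-75 - 117)*J(15, t) = √(-75 - 117)*((-9 + 15)/(-1 - 15/14 + 15² - 9*15)) = √(-192)*(6/(-1 - 15/14 + 225 - 135)) = (8*I*√3)*(6/(1231/14)) = (8*I*√3)*((14/1231)*6) = (8*I*√3)*(84/1231) = 672*I*√3/1231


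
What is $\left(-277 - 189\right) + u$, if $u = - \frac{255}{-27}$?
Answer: $- \frac{4109}{9} \approx -456.56$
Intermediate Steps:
$u = \frac{85}{9}$ ($u = \left(-255\right) \left(- \frac{1}{27}\right) = \frac{85}{9} \approx 9.4444$)
$\left(-277 - 189\right) + u = \left(-277 - 189\right) + \frac{85}{9} = -466 + \frac{85}{9} = - \frac{4109}{9}$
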